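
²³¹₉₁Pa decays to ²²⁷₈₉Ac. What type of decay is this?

ΔA = 227 − 231 = -4; ΔZ = 89 − 91 = -2.
A drops by 4 and Z drops by 2 — the signature of alpha emission.

alpha decay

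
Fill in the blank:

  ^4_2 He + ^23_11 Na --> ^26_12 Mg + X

proton

Conserve mass number: 4 + 23 = 26 + A, so A = 1.
Conserve atomic number: 2 + 11 = 12 + Z, so Z = 1.
A = 1 and Z = 1 is ^1_1 H — a proton.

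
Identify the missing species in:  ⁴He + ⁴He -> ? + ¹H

Li-7

Conserve mass number: 4 + 4 = A + 1, so A = 7.
Conserve atomic number: 2 + 2 = Z + 1, so Z = 3.
Z = 3 is lithium, so the species is ⁷Li.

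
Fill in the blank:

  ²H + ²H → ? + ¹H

H-3

Conserve mass number: 2 + 2 = A + 1, so A = 3.
Conserve atomic number: 1 + 1 = Z + 1, so Z = 1.
A = 3 and Z = 1 is ³H — a triton.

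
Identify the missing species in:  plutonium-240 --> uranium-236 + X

Conserve mass number: 240 = 236 + A, so A = 4.
Conserve atomic number: 94 = 92 + Z, so Z = 2.
A = 4 and Z = 2 is helium-4 — an alpha particle.

alpha particle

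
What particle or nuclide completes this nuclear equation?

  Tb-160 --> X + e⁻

Dy-160

Conserve mass number: 160 = A + 0, so A = 160.
Conserve atomic number: 65 = Z − 1, so Z = 66.
Z = 66 is dysprosium, so the species is Dy-160.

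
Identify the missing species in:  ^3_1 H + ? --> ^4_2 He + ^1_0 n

Conserve mass number: 3 + A = 4 + 1, so A = 2.
Conserve atomic number: 1 + Z = 2 + 0, so Z = 1.
A = 2 and Z = 1 is ^2_1 H — a deuteron.

deuteron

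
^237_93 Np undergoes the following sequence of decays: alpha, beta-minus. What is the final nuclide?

U-233

Start: (A, Z) = (237, 93).
After α: (233, 91).
After β⁻: (233, 92).
Z = 92 is uranium.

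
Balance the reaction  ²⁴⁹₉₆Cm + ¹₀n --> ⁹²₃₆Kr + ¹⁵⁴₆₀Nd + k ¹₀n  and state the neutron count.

4

Conserve mass number: 250 = 92 + 154 + k, so k = 250 − 246 = 4.
Check atomic number: 96 = 36 + 60 + 0 = 96. ✓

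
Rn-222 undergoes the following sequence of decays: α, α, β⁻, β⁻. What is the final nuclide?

Start: (A, Z) = (222, 86).
After α: (218, 84).
After α: (214, 82).
After β⁻: (214, 83).
After β⁻: (214, 84).
Z = 84 is polonium.

Po-214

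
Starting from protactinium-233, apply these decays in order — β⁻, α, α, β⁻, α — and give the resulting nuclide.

Start: (A, Z) = (233, 91).
After β⁻: (233, 92).
After α: (229, 90).
After α: (225, 88).
After β⁻: (225, 89).
After α: (221, 87).
Z = 87 is francium.

Fr-221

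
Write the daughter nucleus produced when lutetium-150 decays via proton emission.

Yb-149

Proton emission: mass number changes by -1, atomic number by -1.
A: 150 − 1 = 149; Z: 71 − 1 = 70.
Z = 70 is ytterbium, so the daughter is ytterbium-149.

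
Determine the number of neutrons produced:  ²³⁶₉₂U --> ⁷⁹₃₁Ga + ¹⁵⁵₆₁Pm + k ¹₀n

2

Conserve mass number: 236 = 79 + 155 + k, so k = 236 − 234 = 2.
Check atomic number: 92 = 31 + 61 + 0 = 92. ✓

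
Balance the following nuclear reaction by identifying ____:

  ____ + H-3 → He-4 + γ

Conserve mass number: A + 3 = 4 + 0, so A = 1.
Conserve atomic number: Z + 1 = 2 + 0, so Z = 1.
A = 1 and Z = 1 is H-1 — a proton.

proton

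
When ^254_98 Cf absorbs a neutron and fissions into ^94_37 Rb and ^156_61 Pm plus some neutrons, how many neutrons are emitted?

Conserve mass number: 255 = 94 + 156 + k, so k = 255 − 250 = 5.
Check atomic number: 98 = 37 + 61 + 0 = 98. ✓

5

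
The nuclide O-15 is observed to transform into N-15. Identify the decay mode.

beta-plus decay or electron capture

ΔA = 15 − 15 = 0; ΔZ = 7 − 8 = -1.
A is unchanged and Z drops by 1 — a proton has become a neutron (β⁺ emission or electron capture).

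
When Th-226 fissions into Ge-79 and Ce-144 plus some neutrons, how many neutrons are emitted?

Conserve mass number: 226 = 79 + 144 + k, so k = 226 − 223 = 3.
Check atomic number: 90 = 32 + 58 + 0 = 90. ✓

3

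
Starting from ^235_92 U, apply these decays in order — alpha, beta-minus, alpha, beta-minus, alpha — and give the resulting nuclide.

Start: (A, Z) = (235, 92).
After α: (231, 90).
After β⁻: (231, 91).
After α: (227, 89).
After β⁻: (227, 90).
After α: (223, 88).
Z = 88 is radium.

Ra-223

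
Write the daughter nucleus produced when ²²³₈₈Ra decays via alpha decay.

Rn-219

Alpha decay: mass number changes by -4, atomic number by -2.
A: 223 − 4 = 219; Z: 88 − 2 = 86.
Z = 86 is radon, so the daughter is ²¹⁹₈₆Rn.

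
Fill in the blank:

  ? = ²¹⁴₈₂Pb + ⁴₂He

Conserve mass number: A = 214 + 4, so A = 218.
Conserve atomic number: Z = 82 + 2, so Z = 84.
Z = 84 is polonium, so the species is ²¹⁸₈₄Po.

Po-218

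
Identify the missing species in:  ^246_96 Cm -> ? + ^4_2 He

Pu-242

Conserve mass number: 246 = A + 4, so A = 242.
Conserve atomic number: 96 = Z + 2, so Z = 94.
Z = 94 is plutonium, so the species is ^242_94 Pu.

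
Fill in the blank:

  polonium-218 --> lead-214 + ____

Conserve mass number: 218 = 214 + A, so A = 4.
Conserve atomic number: 84 = 82 + Z, so Z = 2.
A = 4 and Z = 2 is helium-4 — an alpha particle.

alpha particle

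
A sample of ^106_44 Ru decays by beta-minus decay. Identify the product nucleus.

Beta-minus decay: mass number changes by +0, atomic number by +1.
A: 106 = 106; Z: 44 + 1 = 45.
Z = 45 is rhodium, so the daughter is ^106_45 Rh.

Rh-106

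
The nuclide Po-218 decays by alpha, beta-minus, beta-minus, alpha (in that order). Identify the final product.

Pb-210

Start: (A, Z) = (218, 84).
After α: (214, 82).
After β⁻: (214, 83).
After β⁻: (214, 84).
After α: (210, 82).
Z = 82 is lead.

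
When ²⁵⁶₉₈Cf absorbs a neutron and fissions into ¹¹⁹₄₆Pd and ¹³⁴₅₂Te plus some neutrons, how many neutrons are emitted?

4

Conserve mass number: 257 = 119 + 134 + k, so k = 257 − 253 = 4.
Check atomic number: 98 = 46 + 52 + 0 = 98. ✓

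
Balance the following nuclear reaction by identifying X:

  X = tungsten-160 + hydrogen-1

Conserve mass number: A = 160 + 1, so A = 161.
Conserve atomic number: Z = 74 + 1, so Z = 75.
Z = 75 is rhenium, so the species is rhenium-161.

Re-161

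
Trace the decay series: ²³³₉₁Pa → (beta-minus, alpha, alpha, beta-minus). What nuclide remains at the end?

Ac-225

Start: (A, Z) = (233, 91).
After β⁻: (233, 92).
After α: (229, 90).
After α: (225, 88).
After β⁻: (225, 89).
Z = 89 is actinium.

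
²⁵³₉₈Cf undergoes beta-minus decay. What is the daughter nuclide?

Beta-minus decay: mass number changes by +0, atomic number by +1.
A: 253 = 253; Z: 98 + 1 = 99.
Z = 99 is einsteinium, so the daughter is ²⁵³₉₉Es.

Es-253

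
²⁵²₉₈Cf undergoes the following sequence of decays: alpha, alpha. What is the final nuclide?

Pu-244

Start: (A, Z) = (252, 98).
After α: (248, 96).
After α: (244, 94).
Z = 94 is plutonium.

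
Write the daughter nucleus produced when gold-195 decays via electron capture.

Pt-195

Electron capture: mass number changes by +0, atomic number by -1.
A: 195 = 195; Z: 79 − 1 = 78.
Z = 78 is platinum, so the daughter is platinum-195.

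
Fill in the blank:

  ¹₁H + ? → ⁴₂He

Conserve mass number: 1 + A = 4, so A = 3.
Conserve atomic number: 1 + Z = 2, so Z = 1.
A = 3 and Z = 1 is ³₁H — a triton.

triton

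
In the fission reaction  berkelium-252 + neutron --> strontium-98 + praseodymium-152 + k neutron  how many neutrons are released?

Conserve mass number: 253 = 98 + 152 + k, so k = 253 − 250 = 3.
Check atomic number: 97 = 38 + 59 + 0 = 97. ✓

3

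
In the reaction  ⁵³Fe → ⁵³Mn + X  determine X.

Conserve mass number: 53 = 53 + A, so A = 0.
Conserve atomic number: 26 = 25 + Z, so Z = 1.
A = 0 and Z = 1 is e⁺ — a positron.

positron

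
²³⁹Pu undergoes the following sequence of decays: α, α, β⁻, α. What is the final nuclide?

Start: (A, Z) = (239, 94).
After α: (235, 92).
After α: (231, 90).
After β⁻: (231, 91).
After α: (227, 89).
Z = 89 is actinium.

Ac-227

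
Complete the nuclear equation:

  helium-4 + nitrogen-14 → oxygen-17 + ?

proton

Conserve mass number: 4 + 14 = 17 + A, so A = 1.
Conserve atomic number: 2 + 7 = 8 + Z, so Z = 1.
A = 1 and Z = 1 is hydrogen-1 — a proton.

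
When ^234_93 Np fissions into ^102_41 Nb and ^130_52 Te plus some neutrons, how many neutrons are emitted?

Conserve mass number: 234 = 102 + 130 + k, so k = 234 − 232 = 2.
Check atomic number: 93 = 41 + 52 + 0 = 93. ✓

2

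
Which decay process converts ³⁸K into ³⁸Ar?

ΔA = 38 − 38 = 0; ΔZ = 18 − 19 = -1.
A is unchanged and Z drops by 1 — a proton has become a neutron (β⁺ emission or electron capture).

beta-plus decay or electron capture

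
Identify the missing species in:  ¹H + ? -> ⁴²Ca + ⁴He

Conserve mass number: 1 + A = 42 + 4, so A = 45.
Conserve atomic number: 1 + Z = 20 + 2, so Z = 21.
Z = 21 is scandium, so the species is ⁴⁵Sc.

Sc-45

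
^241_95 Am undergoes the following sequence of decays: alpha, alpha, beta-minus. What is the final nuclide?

U-233

Start: (A, Z) = (241, 95).
After α: (237, 93).
After α: (233, 91).
After β⁻: (233, 92).
Z = 92 is uranium.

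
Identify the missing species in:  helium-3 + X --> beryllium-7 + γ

alpha particle

Conserve mass number: 3 + A = 7 + 0, so A = 4.
Conserve atomic number: 2 + Z = 4 + 0, so Z = 2.
A = 4 and Z = 2 is helium-4 — an alpha particle.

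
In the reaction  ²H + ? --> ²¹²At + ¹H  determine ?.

At-211

Conserve mass number: 2 + A = 212 + 1, so A = 211.
Conserve atomic number: 1 + Z = 85 + 1, so Z = 85.
Z = 85 is astatine, so the species is ²¹¹At.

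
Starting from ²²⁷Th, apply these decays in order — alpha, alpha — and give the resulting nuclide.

Start: (A, Z) = (227, 90).
After α: (223, 88).
After α: (219, 86).
Z = 86 is radon.

Rn-219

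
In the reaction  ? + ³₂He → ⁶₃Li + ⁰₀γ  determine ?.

triton

Conserve mass number: A + 3 = 6 + 0, so A = 3.
Conserve atomic number: Z + 2 = 3 + 0, so Z = 1.
A = 3 and Z = 1 is ³₁H — a triton.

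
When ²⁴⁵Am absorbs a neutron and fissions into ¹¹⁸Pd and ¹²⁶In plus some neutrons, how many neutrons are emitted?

2

Conserve mass number: 246 = 118 + 126 + k, so k = 246 − 244 = 2.
Check atomic number: 95 = 46 + 49 + 0 = 95. ✓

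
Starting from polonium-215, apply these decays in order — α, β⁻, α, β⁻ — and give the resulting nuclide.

Start: (A, Z) = (215, 84).
After α: (211, 82).
After β⁻: (211, 83).
After α: (207, 81).
After β⁻: (207, 82).
Z = 82 is lead.

Pb-207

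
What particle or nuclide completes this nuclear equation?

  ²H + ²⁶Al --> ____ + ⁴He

Conserve mass number: 2 + 26 = A + 4, so A = 24.
Conserve atomic number: 1 + 13 = Z + 2, so Z = 12.
Z = 12 is magnesium, so the species is ²⁴Mg.

Mg-24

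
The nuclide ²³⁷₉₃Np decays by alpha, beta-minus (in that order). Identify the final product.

U-233

Start: (A, Z) = (237, 93).
After α: (233, 91).
After β⁻: (233, 92).
Z = 92 is uranium.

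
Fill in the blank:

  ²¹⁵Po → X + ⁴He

Conserve mass number: 215 = A + 4, so A = 211.
Conserve atomic number: 84 = Z + 2, so Z = 82.
Z = 82 is lead, so the species is ²¹¹Pb.

Pb-211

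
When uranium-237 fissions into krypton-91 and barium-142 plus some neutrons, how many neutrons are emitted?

4

Conserve mass number: 237 = 91 + 142 + k, so k = 237 − 233 = 4.
Check atomic number: 92 = 36 + 56 + 0 = 92. ✓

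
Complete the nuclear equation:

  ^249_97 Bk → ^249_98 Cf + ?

Conserve mass number: 249 = 249 + A, so A = 0.
Conserve atomic number: 97 = 98 + Z, so Z = -1.
A = 0 and Z = -1 is ^0_-1 e — a beta-minus particle.

beta-minus particle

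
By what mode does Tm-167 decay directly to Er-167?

ΔA = 167 − 167 = 0; ΔZ = 68 − 69 = -1.
A is unchanged and Z drops by 1 — a proton has become a neutron (β⁺ emission or electron capture).

beta-plus decay or electron capture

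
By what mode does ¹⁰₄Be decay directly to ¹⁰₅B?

ΔA = 10 − 10 = 0; ΔZ = 5 − 4 = +1.
A is unchanged and Z rises by 1 — a neutron has become a proton (β⁻ decay).

beta-minus decay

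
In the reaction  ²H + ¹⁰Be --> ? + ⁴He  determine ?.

Conserve mass number: 2 + 10 = A + 4, so A = 8.
Conserve atomic number: 1 + 4 = Z + 2, so Z = 3.
Z = 3 is lithium, so the species is ⁸Li.

Li-8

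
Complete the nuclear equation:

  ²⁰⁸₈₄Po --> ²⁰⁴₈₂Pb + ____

Conserve mass number: 208 = 204 + A, so A = 4.
Conserve atomic number: 84 = 82 + Z, so Z = 2.
A = 4 and Z = 2 is ⁴₂He — an alpha particle.

alpha particle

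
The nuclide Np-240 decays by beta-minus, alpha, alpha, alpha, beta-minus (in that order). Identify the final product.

Ac-228

Start: (A, Z) = (240, 93).
After β⁻: (240, 94).
After α: (236, 92).
After α: (232, 90).
After α: (228, 88).
After β⁻: (228, 89).
Z = 89 is actinium.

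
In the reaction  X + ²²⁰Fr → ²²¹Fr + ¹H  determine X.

Conserve mass number: A + 220 = 221 + 1, so A = 2.
Conserve atomic number: Z + 87 = 87 + 1, so Z = 1.
A = 2 and Z = 1 is ²H — a deuteron.

deuteron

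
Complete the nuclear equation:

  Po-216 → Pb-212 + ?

Conserve mass number: 216 = 212 + A, so A = 4.
Conserve atomic number: 84 = 82 + Z, so Z = 2.
A = 4 and Z = 2 is He-4 — an alpha particle.

alpha particle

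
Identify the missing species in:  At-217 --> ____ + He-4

Conserve mass number: 217 = A + 4, so A = 213.
Conserve atomic number: 85 = Z + 2, so Z = 83.
Z = 83 is bismuth, so the species is Bi-213.

Bi-213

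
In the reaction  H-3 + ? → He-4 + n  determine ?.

deuteron

Conserve mass number: 3 + A = 4 + 1, so A = 2.
Conserve atomic number: 1 + Z = 2 + 0, so Z = 1.
A = 2 and Z = 1 is H-2 — a deuteron.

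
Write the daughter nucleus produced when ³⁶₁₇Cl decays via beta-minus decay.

Ar-36

Beta-minus decay: mass number changes by +0, atomic number by +1.
A: 36 = 36; Z: 17 + 1 = 18.
Z = 18 is argon, so the daughter is ³⁶₁₈Ar.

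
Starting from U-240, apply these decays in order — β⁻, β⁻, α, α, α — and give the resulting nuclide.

Start: (A, Z) = (240, 92).
After β⁻: (240, 93).
After β⁻: (240, 94).
After α: (236, 92).
After α: (232, 90).
After α: (228, 88).
Z = 88 is radium.

Ra-228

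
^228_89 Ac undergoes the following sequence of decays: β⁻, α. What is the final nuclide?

Start: (A, Z) = (228, 89).
After β⁻: (228, 90).
After α: (224, 88).
Z = 88 is radium.

Ra-224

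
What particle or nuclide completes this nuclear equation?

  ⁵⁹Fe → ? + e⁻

Co-59

Conserve mass number: 59 = A + 0, so A = 59.
Conserve atomic number: 26 = Z − 1, so Z = 27.
Z = 27 is cobalt, so the species is ⁵⁹Co.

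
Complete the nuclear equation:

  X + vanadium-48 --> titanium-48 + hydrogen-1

Conserve mass number: A + 48 = 48 + 1, so A = 1.
Conserve atomic number: Z + 23 = 22 + 1, so Z = 0.
A = 1 and Z = 0 is neutron — a neutron.

neutron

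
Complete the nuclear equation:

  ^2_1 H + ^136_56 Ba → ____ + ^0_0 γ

La-138

Conserve mass number: 2 + 136 = A + 0, so A = 138.
Conserve atomic number: 1 + 56 = Z + 0, so Z = 57.
Z = 57 is lanthanum, so the species is ^138_57 La.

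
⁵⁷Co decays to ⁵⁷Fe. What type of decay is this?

beta-plus decay or electron capture

ΔA = 57 − 57 = 0; ΔZ = 26 − 27 = -1.
A is unchanged and Z drops by 1 — a proton has become a neutron (β⁺ emission or electron capture).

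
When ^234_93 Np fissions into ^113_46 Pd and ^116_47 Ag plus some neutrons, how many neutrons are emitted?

5

Conserve mass number: 234 = 113 + 116 + k, so k = 234 − 229 = 5.
Check atomic number: 93 = 46 + 47 + 0 = 93. ✓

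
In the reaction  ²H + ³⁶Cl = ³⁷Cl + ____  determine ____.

proton

Conserve mass number: 2 + 36 = 37 + A, so A = 1.
Conserve atomic number: 1 + 17 = 17 + Z, so Z = 1.
A = 1 and Z = 1 is ¹H — a proton.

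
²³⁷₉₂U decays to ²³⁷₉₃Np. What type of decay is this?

ΔA = 237 − 237 = 0; ΔZ = 93 − 92 = +1.
A is unchanged and Z rises by 1 — a neutron has become a proton (β⁻ decay).

beta-minus decay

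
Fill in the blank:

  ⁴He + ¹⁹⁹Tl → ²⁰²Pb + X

Conserve mass number: 4 + 199 = 202 + A, so A = 1.
Conserve atomic number: 2 + 81 = 82 + Z, so Z = 1.
A = 1 and Z = 1 is ¹H — a proton.

proton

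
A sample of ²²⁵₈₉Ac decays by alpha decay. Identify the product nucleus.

Alpha decay: mass number changes by -4, atomic number by -2.
A: 225 − 4 = 221; Z: 89 − 2 = 87.
Z = 87 is francium, so the daughter is ²²¹₈₇Fr.

Fr-221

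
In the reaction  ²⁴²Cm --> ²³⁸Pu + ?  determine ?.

Conserve mass number: 242 = 238 + A, so A = 4.
Conserve atomic number: 96 = 94 + Z, so Z = 2.
A = 4 and Z = 2 is ⁴He — an alpha particle.

alpha particle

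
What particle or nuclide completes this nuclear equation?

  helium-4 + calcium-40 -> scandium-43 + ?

proton

Conserve mass number: 4 + 40 = 43 + A, so A = 1.
Conserve atomic number: 2 + 20 = 21 + Z, so Z = 1.
A = 1 and Z = 1 is hydrogen-1 — a proton.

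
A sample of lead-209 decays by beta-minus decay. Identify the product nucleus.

Beta-minus decay: mass number changes by +0, atomic number by +1.
A: 209 = 209; Z: 82 + 1 = 83.
Z = 83 is bismuth, so the daughter is bismuth-209.

Bi-209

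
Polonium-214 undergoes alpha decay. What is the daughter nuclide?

Pb-210

Alpha decay: mass number changes by -4, atomic number by -2.
A: 214 − 4 = 210; Z: 84 − 2 = 82.
Z = 82 is lead, so the daughter is lead-210.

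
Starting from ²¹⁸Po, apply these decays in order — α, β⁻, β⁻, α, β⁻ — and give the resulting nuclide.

Bi-210

Start: (A, Z) = (218, 84).
After α: (214, 82).
After β⁻: (214, 83).
After β⁻: (214, 84).
After α: (210, 82).
After β⁻: (210, 83).
Z = 83 is bismuth.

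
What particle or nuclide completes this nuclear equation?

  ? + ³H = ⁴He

proton

Conserve mass number: A + 3 = 4, so A = 1.
Conserve atomic number: Z + 1 = 2, so Z = 1.
A = 1 and Z = 1 is ¹H — a proton.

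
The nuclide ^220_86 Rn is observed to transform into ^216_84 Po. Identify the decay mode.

alpha decay

ΔA = 216 − 220 = -4; ΔZ = 84 − 86 = -2.
A drops by 4 and Z drops by 2 — the signature of alpha emission.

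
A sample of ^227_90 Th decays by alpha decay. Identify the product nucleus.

Alpha decay: mass number changes by -4, atomic number by -2.
A: 227 − 4 = 223; Z: 90 − 2 = 88.
Z = 88 is radium, so the daughter is ^223_88 Ra.

Ra-223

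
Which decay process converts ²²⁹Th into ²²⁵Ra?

alpha decay

ΔA = 225 − 229 = -4; ΔZ = 88 − 90 = -2.
A drops by 4 and Z drops by 2 — the signature of alpha emission.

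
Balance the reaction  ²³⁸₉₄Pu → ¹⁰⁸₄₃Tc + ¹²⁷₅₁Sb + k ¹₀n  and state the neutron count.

3

Conserve mass number: 238 = 108 + 127 + k, so k = 238 − 235 = 3.
Check atomic number: 94 = 43 + 51 + 0 = 94. ✓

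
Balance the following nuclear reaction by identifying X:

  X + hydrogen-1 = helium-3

Conserve mass number: A + 1 = 3, so A = 2.
Conserve atomic number: Z + 1 = 2, so Z = 1.
A = 2 and Z = 1 is hydrogen-2 — a deuteron.

deuteron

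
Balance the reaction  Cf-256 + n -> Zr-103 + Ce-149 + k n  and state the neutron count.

Conserve mass number: 257 = 103 + 149 + k, so k = 257 − 252 = 5.
Check atomic number: 98 = 40 + 58 + 0 = 98. ✓

5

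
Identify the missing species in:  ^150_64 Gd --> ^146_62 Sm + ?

alpha particle

Conserve mass number: 150 = 146 + A, so A = 4.
Conserve atomic number: 64 = 62 + Z, so Z = 2.
A = 4 and Z = 2 is ^4_2 He — an alpha particle.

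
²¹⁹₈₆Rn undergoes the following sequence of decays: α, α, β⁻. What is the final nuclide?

Bi-211

Start: (A, Z) = (219, 86).
After α: (215, 84).
After α: (211, 82).
After β⁻: (211, 83).
Z = 83 is bismuth.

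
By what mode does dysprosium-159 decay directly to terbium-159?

beta-plus decay or electron capture

ΔA = 159 − 159 = 0; ΔZ = 65 − 66 = -1.
A is unchanged and Z drops by 1 — a proton has become a neutron (β⁺ emission or electron capture).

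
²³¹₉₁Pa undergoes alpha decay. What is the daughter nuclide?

Ac-227

Alpha decay: mass number changes by -4, atomic number by -2.
A: 231 − 4 = 227; Z: 91 − 2 = 89.
Z = 89 is actinium, so the daughter is ²²⁷₈₉Ac.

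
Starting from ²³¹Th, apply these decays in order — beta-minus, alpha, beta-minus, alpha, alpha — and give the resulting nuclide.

Rn-219

Start: (A, Z) = (231, 90).
After β⁻: (231, 91).
After α: (227, 89).
After β⁻: (227, 90).
After α: (223, 88).
After α: (219, 86).
Z = 86 is radon.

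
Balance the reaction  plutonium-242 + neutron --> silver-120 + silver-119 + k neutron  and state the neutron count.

Conserve mass number: 243 = 120 + 119 + k, so k = 243 − 239 = 4.
Check atomic number: 94 = 47 + 47 + 0 = 94. ✓

4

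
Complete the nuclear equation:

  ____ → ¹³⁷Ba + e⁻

Cs-137

Conserve mass number: A = 137 + 0, so A = 137.
Conserve atomic number: Z = 56 − 1, so Z = 55.
Z = 55 is caesium, so the species is ¹³⁷Cs.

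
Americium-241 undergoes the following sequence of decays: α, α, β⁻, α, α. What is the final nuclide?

Start: (A, Z) = (241, 95).
After α: (237, 93).
After α: (233, 91).
After β⁻: (233, 92).
After α: (229, 90).
After α: (225, 88).
Z = 88 is radium.

Ra-225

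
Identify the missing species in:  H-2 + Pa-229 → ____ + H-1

Pa-230

Conserve mass number: 2 + 229 = A + 1, so A = 230.
Conserve atomic number: 1 + 91 = Z + 1, so Z = 91.
Z = 91 is protactinium, so the species is Pa-230.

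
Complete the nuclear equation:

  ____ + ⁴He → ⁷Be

He-3

Conserve mass number: A + 4 = 7, so A = 3.
Conserve atomic number: Z + 2 = 4, so Z = 2.
Z = 2 is helium, so the species is ³He.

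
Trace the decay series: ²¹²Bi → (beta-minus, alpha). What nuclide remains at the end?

Pb-208

Start: (A, Z) = (212, 83).
After β⁻: (212, 84).
After α: (208, 82).
Z = 82 is lead.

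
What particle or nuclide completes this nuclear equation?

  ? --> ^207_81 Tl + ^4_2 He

Bi-211

Conserve mass number: A = 207 + 4, so A = 211.
Conserve atomic number: Z = 81 + 2, so Z = 83.
Z = 83 is bismuth, so the species is ^211_83 Bi.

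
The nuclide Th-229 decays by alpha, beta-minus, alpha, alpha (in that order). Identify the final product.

At-217

Start: (A, Z) = (229, 90).
After α: (225, 88).
After β⁻: (225, 89).
After α: (221, 87).
After α: (217, 85).
Z = 85 is astatine.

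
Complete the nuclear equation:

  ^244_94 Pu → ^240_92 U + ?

alpha particle

Conserve mass number: 244 = 240 + A, so A = 4.
Conserve atomic number: 94 = 92 + Z, so Z = 2.
A = 4 and Z = 2 is ^4_2 He — an alpha particle.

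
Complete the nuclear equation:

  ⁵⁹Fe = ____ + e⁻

Co-59

Conserve mass number: 59 = A + 0, so A = 59.
Conserve atomic number: 26 = Z − 1, so Z = 27.
Z = 27 is cobalt, so the species is ⁵⁹Co.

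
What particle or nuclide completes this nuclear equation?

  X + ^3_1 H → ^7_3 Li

alpha particle

Conserve mass number: A + 3 = 7, so A = 4.
Conserve atomic number: Z + 1 = 3, so Z = 2.
A = 4 and Z = 2 is ^4_2 He — an alpha particle.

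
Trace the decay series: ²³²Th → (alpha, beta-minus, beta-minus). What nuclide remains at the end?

Start: (A, Z) = (232, 90).
After α: (228, 88).
After β⁻: (228, 89).
After β⁻: (228, 90).
Z = 90 is thorium.

Th-228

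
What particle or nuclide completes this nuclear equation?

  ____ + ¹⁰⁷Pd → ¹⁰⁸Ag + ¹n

Conserve mass number: A + 107 = 108 + 1, so A = 2.
Conserve atomic number: Z + 46 = 47 + 0, so Z = 1.
A = 2 and Z = 1 is ²H — a deuteron.

deuteron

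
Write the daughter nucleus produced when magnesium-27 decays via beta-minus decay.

Beta-minus decay: mass number changes by +0, atomic number by +1.
A: 27 = 27; Z: 12 + 1 = 13.
Z = 13 is aluminium, so the daughter is aluminium-27.

Al-27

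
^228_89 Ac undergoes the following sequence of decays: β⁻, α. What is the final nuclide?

Start: (A, Z) = (228, 89).
After β⁻: (228, 90).
After α: (224, 88).
Z = 88 is radium.

Ra-224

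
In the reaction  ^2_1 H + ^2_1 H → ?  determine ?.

Conserve mass number: 2 + 2 = A, so A = 4.
Conserve atomic number: 1 + 1 = Z, so Z = 2.
A = 4 and Z = 2 is ^4_2 He — an alpha particle.

He-4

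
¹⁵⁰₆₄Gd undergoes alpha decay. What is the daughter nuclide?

Sm-146

Alpha decay: mass number changes by -4, atomic number by -2.
A: 150 − 4 = 146; Z: 64 − 2 = 62.
Z = 62 is samarium, so the daughter is ¹⁴⁶₆₂Sm.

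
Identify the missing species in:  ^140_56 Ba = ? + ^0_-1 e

Conserve mass number: 140 = A + 0, so A = 140.
Conserve atomic number: 56 = Z − 1, so Z = 57.
Z = 57 is lanthanum, so the species is ^140_57 La.

La-140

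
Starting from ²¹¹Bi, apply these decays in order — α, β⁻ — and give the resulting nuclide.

Pb-207

Start: (A, Z) = (211, 83).
After α: (207, 81).
After β⁻: (207, 82).
Z = 82 is lead.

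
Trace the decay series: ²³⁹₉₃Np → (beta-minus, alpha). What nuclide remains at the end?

U-235

Start: (A, Z) = (239, 93).
After β⁻: (239, 94).
After α: (235, 92).
Z = 92 is uranium.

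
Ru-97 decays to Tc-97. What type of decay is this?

ΔA = 97 − 97 = 0; ΔZ = 43 − 44 = -1.
A is unchanged and Z drops by 1 — a proton has become a neutron (β⁺ emission or electron capture).

beta-plus decay or electron capture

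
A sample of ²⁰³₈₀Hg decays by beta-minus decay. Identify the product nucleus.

Beta-minus decay: mass number changes by +0, atomic number by +1.
A: 203 = 203; Z: 80 + 1 = 81.
Z = 81 is thallium, so the daughter is ²⁰³₈₁Tl.

Tl-203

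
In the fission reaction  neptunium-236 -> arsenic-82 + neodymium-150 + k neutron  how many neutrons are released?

Conserve mass number: 236 = 82 + 150 + k, so k = 236 − 232 = 4.
Check atomic number: 93 = 33 + 60 + 0 = 93. ✓

4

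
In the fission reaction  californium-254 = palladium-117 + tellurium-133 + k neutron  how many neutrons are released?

4

Conserve mass number: 254 = 117 + 133 + k, so k = 254 − 250 = 4.
Check atomic number: 98 = 46 + 52 + 0 = 98. ✓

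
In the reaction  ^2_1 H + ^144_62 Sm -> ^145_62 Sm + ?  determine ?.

Conserve mass number: 2 + 144 = 145 + A, so A = 1.
Conserve atomic number: 1 + 62 = 62 + Z, so Z = 1.
A = 1 and Z = 1 is ^1_1 H — a proton.

proton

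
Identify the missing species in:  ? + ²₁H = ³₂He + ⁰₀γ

Conserve mass number: A + 2 = 3 + 0, so A = 1.
Conserve atomic number: Z + 1 = 2 + 0, so Z = 1.
A = 1 and Z = 1 is ¹₁H — a proton.

proton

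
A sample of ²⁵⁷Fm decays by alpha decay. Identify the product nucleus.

Cf-253

Alpha decay: mass number changes by -4, atomic number by -2.
A: 257 − 4 = 253; Z: 100 − 2 = 98.
Z = 98 is californium, so the daughter is ²⁵³Cf.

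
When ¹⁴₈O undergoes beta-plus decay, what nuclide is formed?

N-14

Beta-plus decay: mass number changes by +0, atomic number by -1.
A: 14 = 14; Z: 8 − 1 = 7.
Z = 7 is nitrogen, so the daughter is ¹⁴₇N.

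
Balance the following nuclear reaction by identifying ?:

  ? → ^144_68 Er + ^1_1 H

Tm-145

Conserve mass number: A = 144 + 1, so A = 145.
Conserve atomic number: Z = 68 + 1, so Z = 69.
Z = 69 is thulium, so the species is ^145_69 Tm.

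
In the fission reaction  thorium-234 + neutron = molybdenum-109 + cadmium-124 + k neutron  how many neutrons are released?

Conserve mass number: 235 = 109 + 124 + k, so k = 235 − 233 = 2.
Check atomic number: 90 = 42 + 48 + 0 = 90. ✓

2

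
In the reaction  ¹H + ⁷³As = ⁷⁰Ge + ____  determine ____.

Conserve mass number: 1 + 73 = 70 + A, so A = 4.
Conserve atomic number: 1 + 33 = 32 + Z, so Z = 2.
A = 4 and Z = 2 is ⁴He — an alpha particle.

alpha particle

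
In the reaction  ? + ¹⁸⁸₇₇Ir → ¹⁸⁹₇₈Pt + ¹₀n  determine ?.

Conserve mass number: A + 188 = 189 + 1, so A = 2.
Conserve atomic number: Z + 77 = 78 + 0, so Z = 1.
A = 2 and Z = 1 is ²₁H — a deuteron.

deuteron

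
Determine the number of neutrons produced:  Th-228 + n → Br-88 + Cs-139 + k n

2

Conserve mass number: 229 = 88 + 139 + k, so k = 229 − 227 = 2.
Check atomic number: 90 = 35 + 55 + 0 = 90. ✓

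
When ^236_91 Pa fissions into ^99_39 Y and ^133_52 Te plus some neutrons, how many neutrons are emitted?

4

Conserve mass number: 236 = 99 + 133 + k, so k = 236 − 232 = 4.
Check atomic number: 91 = 39 + 52 + 0 = 91. ✓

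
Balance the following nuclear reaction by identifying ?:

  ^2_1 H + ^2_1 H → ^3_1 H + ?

Conserve mass number: 2 + 2 = 3 + A, so A = 1.
Conserve atomic number: 1 + 1 = 1 + Z, so Z = 1.
A = 1 and Z = 1 is ^1_1 H — a proton.

proton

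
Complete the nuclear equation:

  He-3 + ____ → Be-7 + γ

Conserve mass number: 3 + A = 7 + 0, so A = 4.
Conserve atomic number: 2 + Z = 4 + 0, so Z = 2.
A = 4 and Z = 2 is He-4 — an alpha particle.

alpha particle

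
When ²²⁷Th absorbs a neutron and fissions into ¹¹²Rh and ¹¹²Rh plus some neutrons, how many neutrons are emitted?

4

Conserve mass number: 228 = 112 + 112 + k, so k = 228 − 224 = 4.
Check atomic number: 90 = 45 + 45 + 0 = 90. ✓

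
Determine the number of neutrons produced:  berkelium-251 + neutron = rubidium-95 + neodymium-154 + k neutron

Conserve mass number: 252 = 95 + 154 + k, so k = 252 − 249 = 3.
Check atomic number: 97 = 37 + 60 + 0 = 97. ✓

3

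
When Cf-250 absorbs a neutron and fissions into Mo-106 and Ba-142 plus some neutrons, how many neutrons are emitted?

3

Conserve mass number: 251 = 106 + 142 + k, so k = 251 − 248 = 3.
Check atomic number: 98 = 42 + 56 + 0 = 98. ✓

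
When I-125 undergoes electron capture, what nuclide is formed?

Electron capture: mass number changes by +0, atomic number by -1.
A: 125 = 125; Z: 53 − 1 = 52.
Z = 52 is tellurium, so the daughter is Te-125.

Te-125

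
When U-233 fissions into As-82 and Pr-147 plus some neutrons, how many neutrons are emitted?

4

Conserve mass number: 233 = 82 + 147 + k, so k = 233 − 229 = 4.
Check atomic number: 92 = 33 + 59 + 0 = 92. ✓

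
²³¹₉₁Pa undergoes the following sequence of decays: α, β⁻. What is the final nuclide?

Th-227

Start: (A, Z) = (231, 91).
After α: (227, 89).
After β⁻: (227, 90).
Z = 90 is thorium.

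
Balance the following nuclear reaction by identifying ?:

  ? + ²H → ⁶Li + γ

Conserve mass number: A + 2 = 6 + 0, so A = 4.
Conserve atomic number: Z + 1 = 3 + 0, so Z = 2.
A = 4 and Z = 2 is ⁴He — an alpha particle.

alpha particle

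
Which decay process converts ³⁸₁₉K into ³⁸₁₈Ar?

ΔA = 38 − 38 = 0; ΔZ = 18 − 19 = -1.
A is unchanged and Z drops by 1 — a proton has become a neutron (β⁺ emission or electron capture).

beta-plus decay or electron capture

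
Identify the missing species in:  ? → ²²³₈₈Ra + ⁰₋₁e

Fr-223

Conserve mass number: A = 223 + 0, so A = 223.
Conserve atomic number: Z = 88 − 1, so Z = 87.
Z = 87 is francium, so the species is ²²³₈₇Fr.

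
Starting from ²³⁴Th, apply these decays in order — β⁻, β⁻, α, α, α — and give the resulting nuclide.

Start: (A, Z) = (234, 90).
After β⁻: (234, 91).
After β⁻: (234, 92).
After α: (230, 90).
After α: (226, 88).
After α: (222, 86).
Z = 86 is radon.

Rn-222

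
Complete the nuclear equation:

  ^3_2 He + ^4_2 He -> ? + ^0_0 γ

Be-7

Conserve mass number: 3 + 4 = A + 0, so A = 7.
Conserve atomic number: 2 + 2 = Z + 0, so Z = 4.
Z = 4 is beryllium, so the species is ^7_4 Be.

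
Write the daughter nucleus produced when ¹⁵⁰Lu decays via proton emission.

Yb-149

Proton emission: mass number changes by -1, atomic number by -1.
A: 150 − 1 = 149; Z: 71 − 1 = 70.
Z = 70 is ytterbium, so the daughter is ¹⁴⁹Yb.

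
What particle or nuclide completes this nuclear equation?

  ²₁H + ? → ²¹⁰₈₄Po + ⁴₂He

Conserve mass number: 2 + A = 210 + 4, so A = 212.
Conserve atomic number: 1 + Z = 84 + 2, so Z = 85.
Z = 85 is astatine, so the species is ²¹²₈₅At.

At-212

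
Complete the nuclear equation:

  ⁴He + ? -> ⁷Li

triton

Conserve mass number: 4 + A = 7, so A = 3.
Conserve atomic number: 2 + Z = 3, so Z = 1.
A = 3 and Z = 1 is ³H — a triton.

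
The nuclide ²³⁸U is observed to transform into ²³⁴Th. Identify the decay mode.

ΔA = 234 − 238 = -4; ΔZ = 90 − 92 = -2.
A drops by 4 and Z drops by 2 — the signature of alpha emission.

alpha decay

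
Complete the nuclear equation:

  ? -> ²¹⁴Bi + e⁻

Conserve mass number: A = 214 + 0, so A = 214.
Conserve atomic number: Z = 83 − 1, so Z = 82.
Z = 82 is lead, so the species is ²¹⁴Pb.

Pb-214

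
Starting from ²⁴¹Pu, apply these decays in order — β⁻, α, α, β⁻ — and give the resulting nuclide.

U-233

Start: (A, Z) = (241, 94).
After β⁻: (241, 95).
After α: (237, 93).
After α: (233, 91).
After β⁻: (233, 92).
Z = 92 is uranium.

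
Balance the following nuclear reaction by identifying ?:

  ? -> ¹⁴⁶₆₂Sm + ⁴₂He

Gd-150

Conserve mass number: A = 146 + 4, so A = 150.
Conserve atomic number: Z = 62 + 2, so Z = 64.
Z = 64 is gadolinium, so the species is ¹⁵⁰₆₄Gd.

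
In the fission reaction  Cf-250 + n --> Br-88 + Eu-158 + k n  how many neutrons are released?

Conserve mass number: 251 = 88 + 158 + k, so k = 251 − 246 = 5.
Check atomic number: 98 = 35 + 63 + 0 = 98. ✓

5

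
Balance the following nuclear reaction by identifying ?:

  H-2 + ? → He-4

Conserve mass number: 2 + A = 4, so A = 2.
Conserve atomic number: 1 + Z = 2, so Z = 1.
A = 2 and Z = 1 is H-2 — a deuteron.

deuteron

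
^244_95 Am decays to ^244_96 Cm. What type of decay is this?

ΔA = 244 − 244 = 0; ΔZ = 96 − 95 = +1.
A is unchanged and Z rises by 1 — a neutron has become a proton (β⁻ decay).

beta-minus decay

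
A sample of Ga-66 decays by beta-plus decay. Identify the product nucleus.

Zn-66

Beta-plus decay: mass number changes by +0, atomic number by -1.
A: 66 = 66; Z: 31 − 1 = 30.
Z = 30 is zinc, so the daughter is Zn-66.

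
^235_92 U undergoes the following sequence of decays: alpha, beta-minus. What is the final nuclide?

Start: (A, Z) = (235, 92).
After α: (231, 90).
After β⁻: (231, 91).
Z = 91 is protactinium.

Pa-231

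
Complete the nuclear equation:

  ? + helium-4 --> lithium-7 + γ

triton

Conserve mass number: A + 4 = 7 + 0, so A = 3.
Conserve atomic number: Z + 2 = 3 + 0, so Z = 1.
A = 3 and Z = 1 is hydrogen-3 — a triton.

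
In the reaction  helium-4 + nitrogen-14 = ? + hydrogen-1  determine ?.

Conserve mass number: 4 + 14 = A + 1, so A = 17.
Conserve atomic number: 2 + 7 = Z + 1, so Z = 8.
Z = 8 is oxygen, so the species is oxygen-17.

O-17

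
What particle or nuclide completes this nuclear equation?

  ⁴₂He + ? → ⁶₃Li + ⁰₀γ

deuteron

Conserve mass number: 4 + A = 6 + 0, so A = 2.
Conserve atomic number: 2 + Z = 3 + 0, so Z = 1.
A = 2 and Z = 1 is ²₁H — a deuteron.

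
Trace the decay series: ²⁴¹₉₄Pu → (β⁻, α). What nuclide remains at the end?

Np-237

Start: (A, Z) = (241, 94).
After β⁻: (241, 95).
After α: (237, 93).
Z = 93 is neptunium.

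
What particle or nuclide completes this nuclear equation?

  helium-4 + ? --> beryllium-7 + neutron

alpha particle

Conserve mass number: 4 + A = 7 + 1, so A = 4.
Conserve atomic number: 2 + Z = 4 + 0, so Z = 2.
A = 4 and Z = 2 is helium-4 — an alpha particle.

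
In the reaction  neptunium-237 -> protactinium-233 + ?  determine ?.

Conserve mass number: 237 = 233 + A, so A = 4.
Conserve atomic number: 93 = 91 + Z, so Z = 2.
A = 4 and Z = 2 is helium-4 — an alpha particle.

alpha particle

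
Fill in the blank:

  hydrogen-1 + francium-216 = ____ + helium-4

Rn-213

Conserve mass number: 1 + 216 = A + 4, so A = 213.
Conserve atomic number: 1 + 87 = Z + 2, so Z = 86.
Z = 86 is radon, so the species is radon-213.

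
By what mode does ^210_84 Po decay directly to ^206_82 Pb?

alpha decay

ΔA = 206 − 210 = -4; ΔZ = 82 − 84 = -2.
A drops by 4 and Z drops by 2 — the signature of alpha emission.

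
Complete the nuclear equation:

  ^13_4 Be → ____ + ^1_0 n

Conserve mass number: 13 = A + 1, so A = 12.
Conserve atomic number: 4 = Z + 0, so Z = 4.
Z = 4 is beryllium, so the species is ^12_4 Be.

Be-12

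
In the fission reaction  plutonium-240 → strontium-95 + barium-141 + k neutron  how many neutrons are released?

Conserve mass number: 240 = 95 + 141 + k, so k = 240 − 236 = 4.
Check atomic number: 94 = 38 + 56 + 0 = 94. ✓

4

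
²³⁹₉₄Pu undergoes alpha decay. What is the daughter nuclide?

U-235

Alpha decay: mass number changes by -4, atomic number by -2.
A: 239 − 4 = 235; Z: 94 − 2 = 92.
Z = 92 is uranium, so the daughter is ²³⁵₉₂U.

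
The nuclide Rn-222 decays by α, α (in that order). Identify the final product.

Pb-214

Start: (A, Z) = (222, 86).
After α: (218, 84).
After α: (214, 82).
Z = 82 is lead.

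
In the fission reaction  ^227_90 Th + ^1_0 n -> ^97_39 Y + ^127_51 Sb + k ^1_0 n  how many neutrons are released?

4

Conserve mass number: 228 = 97 + 127 + k, so k = 228 − 224 = 4.
Check atomic number: 90 = 39 + 51 + 0 = 90. ✓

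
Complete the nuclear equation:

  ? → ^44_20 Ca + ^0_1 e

Conserve mass number: A = 44 + 0, so A = 44.
Conserve atomic number: Z = 20 + 1, so Z = 21.
Z = 21 is scandium, so the species is ^44_21 Sc.

Sc-44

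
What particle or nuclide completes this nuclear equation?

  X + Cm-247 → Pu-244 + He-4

neutron

Conserve mass number: A + 247 = 244 + 4, so A = 1.
Conserve atomic number: Z + 96 = 94 + 2, so Z = 0.
A = 1 and Z = 0 is n — a neutron.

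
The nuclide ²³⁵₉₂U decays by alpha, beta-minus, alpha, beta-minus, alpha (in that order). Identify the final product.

Start: (A, Z) = (235, 92).
After α: (231, 90).
After β⁻: (231, 91).
After α: (227, 89).
After β⁻: (227, 90).
After α: (223, 88).
Z = 88 is radium.

Ra-223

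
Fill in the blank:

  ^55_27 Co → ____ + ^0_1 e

Fe-55

Conserve mass number: 55 = A + 0, so A = 55.
Conserve atomic number: 27 = Z + 1, so Z = 26.
Z = 26 is iron, so the species is ^55_26 Fe.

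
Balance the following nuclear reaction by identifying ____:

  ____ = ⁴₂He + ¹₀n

He-5

Conserve mass number: A = 4 + 1, so A = 5.
Conserve atomic number: Z = 2 + 0, so Z = 2.
Z = 2 is helium, so the species is ⁵₂He.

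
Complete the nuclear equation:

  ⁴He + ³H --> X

Li-7

Conserve mass number: 4 + 3 = A, so A = 7.
Conserve atomic number: 2 + 1 = Z, so Z = 3.
Z = 3 is lithium, so the species is ⁷Li.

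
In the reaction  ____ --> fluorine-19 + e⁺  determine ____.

Ne-19

Conserve mass number: A = 19 + 0, so A = 19.
Conserve atomic number: Z = 9 + 1, so Z = 10.
Z = 10 is neon, so the species is neon-19.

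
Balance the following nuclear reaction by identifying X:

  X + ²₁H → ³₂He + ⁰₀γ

Conserve mass number: A + 2 = 3 + 0, so A = 1.
Conserve atomic number: Z + 1 = 2 + 0, so Z = 1.
A = 1 and Z = 1 is ¹₁H — a proton.

proton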